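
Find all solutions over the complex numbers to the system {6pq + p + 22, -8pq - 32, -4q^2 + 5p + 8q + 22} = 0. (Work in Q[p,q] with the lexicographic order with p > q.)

Compute a lex Gröbner basis by Buchberger's algorithm.
f_1 = 6pq + p + 22, LT = pq.
f_2 = -8pq - 32, LT = pq.
f_3 = 5p - 4q^2 + 8q + 22, LT = p.

S(f_1,f_2): lcm = pq. S = 1/6p - 1/3.
  leading term p: subtract (1/30)·f_3 from 1/6p - 1/3 → 2/15q^2 - 4/15q - 16/15
  leading term q^2: no divisor's leading term divides it; move 2/15q^2 to the remainder.
  leading term q: no divisor's leading term divides it; move -4/15q to the remainder.
  leading term 1: no divisor's leading term divides it; move -16/15 to the remainder.
  remainder 2/15q^2 - 4/15q - 16/15 ≠ 0; add h_4 = 2/15q^2 - 4/15q - 16/15 to the basis.

S(f_1,f_3): lcm = pq. S = 1/6p + 4/5q^3 - 8/5q^2 - 22/5q + 11/3.
  leading term p: subtract (1/30)·f_3 from 1/6p + 4/5q^3 - 8/5q^2 - 22/5q + 11/3 → 4/5q^3 - 22/15q^2 - 14/3q + 44/15
  leading term q^3: subtract (6q)·h_4 from 4/5q^3 - 22/15q^2 - 14/3q + 44/15 → 2/15q^2 + 26/15q + 44/15
  leading term q^2: subtract (1)·h_4 from 2/15q^2 + 26/15q + 44/15 → 2q + 4
  leading term q: no divisor's leading term divides it; move 2q to the remainder.
  leading term 1: no divisor's leading term divides it; move 4 to the remainder.
  remainder 2q + 4 ≠ 0; add h_5 = 2q + 4 to the basis.

The other S-polynomials (S(f_2,f_3), S(f_1,h_4), S(f_2,h_4), S(f_3,h_4), S(f_1,h_5), S(f_2,h_5), S(f_3,h_5), S(h_4,h_5)) all reduce to 0 modulo the current basis, so we have a Gröbner basis.
Inter-reduce: drop elements whose leading term is divisible by another's, tail-reduce, and make monic.
Reduced Gröbner basis: {p - 2, q + 2}.

The lex basis is triangular: the last element involves only q. Solving q + 2 = 0 gives q ∈ {-2}; substituting each value into the earlier elements determines the remaining variables.
  q = -2: the earlier basis element becomes p - 2 = 0, giving p = 2 — point (2, -2).
Each listed point satisfies every original equation (direct substitution).
Zero-dimensionality of the ideal guarantees finitely many solutions over ℂ.

{(2, -2)}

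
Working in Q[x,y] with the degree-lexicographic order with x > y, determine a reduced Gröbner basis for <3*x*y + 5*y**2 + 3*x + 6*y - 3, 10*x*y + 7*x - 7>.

G = {x**2 - 53/18*x + 35/9*y + 35/18, x*y + 7/10*x - 7/10, y**2 + 9/50*x + 6/5*y - 9/50}

f_1 = 3*x*y + 5*y**2 + 3*x + 6*y - 3, LT = x*y.
f_2 = 10*x*y + 7*x - 7, LT = x*y.

S(f_1,f_2): lcm = x*y. S = 5/3*y**2 + 3/10*x + 2*y - 3/10.
  leading term y**2: no divisor's leading term divides it; move 5/3*y**2 to the remainder.
  leading term x: no divisor's leading term divides it; move 3/10*x to the remainder.
  leading term y: no divisor's leading term divides it; move 2*y to the remainder.
  leading term 1: no divisor's leading term divides it; move -3/10 to the remainder.
  remainder 5/3*y**2 + 3/10*x + 2*y - 3/10 ≠ 0; add g_3 = 5/3*y**2 + 3/10*x + 2*y - 3/10 to the basis.

S(f_1,g_3): lcm = x*y**2. S = 5/3*y**3 - 9/50*x**2 - 1/5*x*y + 2*y**2 + 9/50*x - y.
  leading term y**3: subtract (y)·g_3 from 5/3*y**3 - 9/50*x**2 - 1/5*x*y + 2*y**2 + 9/50*x - y → -9/50*x**2 - 1/2*x*y + 9/50*x - 7/10*y
  leading term x**2: no divisor's leading term divides it; move -9/50*x**2 to the remainder.
  leading term x*y: subtract (-1/6)·f_1 from -1/2*x*y + 9/50*x - 7/10*y → 5/6*y**2 + 17/25*x + 3/10*y - 1/2
  leading term y**2: subtract (1/2)·g_3 from 5/6*y**2 + 17/25*x + 3/10*y - 1/2 → 53/100*x - 7/10*y - 7/20
  leading term x: no divisor's leading term divides it; move 53/100*x to the remainder.
  leading term y: no divisor's leading term divides it; move -7/10*y to the remainder.
  leading term 1: no divisor's leading term divides it; move -7/20 to the remainder.
  remainder -9/50*x**2 + 53/100*x - 7/10*y - 7/20 ≠ 0; add g_4 = -9/50*x**2 + 53/100*x - 7/10*y - 7/20 to the basis.

S(f_2,g_3): lcm = x*y**2. S = -9/50*x**2 - 1/2*x*y + 9/50*x - 7/10*y.
  leading term x**2: subtract (1)·g_4 from -9/50*x**2 - 1/2*x*y + 9/50*x - 7/10*y → -1/2*x*y - 7/20*x + 7/20
  leading term x*y: subtract (-1/6)·f_1 from -1/2*x*y - 7/20*x + 7/20 → 5/6*y**2 + 3/20*x + y - 3/20
  leading term y**2: subtract (1/2)·g_3 from 5/6*y**2 + 3/20*x + y - 3/20 → 0
  remainder 0.

S(f_1,g_4): lcm = x**2*y. S = 5/3*x*y**2 + x**2 + 89/18*x*y - 35/9*y**2 - x - 35/18*y.
  leading term x*y**2: subtract (5/9*y)·f_1 from 5/3*x*y**2 + x**2 + 89/18*x*y - 35/9*y**2 - x - 35/18*y → -25/9*y**3 + x**2 + 59/18*x*y - 65/9*y**2 - x - 5/18*y
  leading term y**3: subtract (-5/3*y)·g_3 from -25/9*y**3 + x**2 + 59/18*x*y - 65/9*y**2 - x - 5/18*y → x**2 + 34/9*x*y - 35/9*y**2 - x - 7/9*y
  leading term x**2: subtract (-50/9)·g_4 from x**2 + 34/9*x*y - 35/9*y**2 - x - 7/9*y → 34/9*x*y - 35/9*y**2 + 35/18*x - 14/3*y - 35/18
  leading term x*y: subtract (34/27)·f_1 from 34/9*x*y - 35/9*y**2 + 35/18*x - 14/3*y - 35/18 → -275/27*y**2 - 11/6*x - 110/9*y + 11/6
  leading term y**2: subtract (-55/9)·g_3 from -275/27*y**2 - 11/6*x - 110/9*y + 11/6 → 0
  remainder 0.

S(f_2,g_4): lcm = x**2*y. S = 7/10*x**2 + 53/18*x*y - 35/9*y**2 - 7/10*x - 35/18*y.
  leading term x**2: subtract (-35/9)·g_4 from 7/10*x**2 + 53/18*x*y - 35/9*y**2 - 7/10*x - 35/18*y → 53/18*x*y - 35/9*y**2 + 49/36*x - 14/3*y - 49/36
  leading term x*y: subtract (53/54)·f_1 from 53/18*x*y - 35/9*y**2 + 49/36*x - 14/3*y - 49/36 → -475/54*y**2 - 19/12*x - 95/9*y + 19/12
  leading term y**2: subtract (-95/18)·g_3 from -475/54*y**2 - 19/12*x - 95/9*y + 19/12 → 0
  remainder 0.

S(g_3,g_4): leading monomials are coprime, so the S-polynomial reduces to 0 (Buchberger's first criterion).
Every S-polynomial of the final basis reduces to 0, so we have a Gröbner basis.
Inter-reduce: drop elements whose leading term is divisible by another's, tail-reduce, and make monic.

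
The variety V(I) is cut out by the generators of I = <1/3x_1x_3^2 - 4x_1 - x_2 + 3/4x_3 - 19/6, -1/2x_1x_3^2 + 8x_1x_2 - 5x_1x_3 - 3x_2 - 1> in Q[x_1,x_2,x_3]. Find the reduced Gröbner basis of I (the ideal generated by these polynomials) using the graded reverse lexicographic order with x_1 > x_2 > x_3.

G = {x_1x_3^2 - 12x_1 - 3x_2 + 9/4x_3 - 19/2, x_2x_3^2 - 1/4x_3^3 - 16/3x_2^2 + 22/3x_2x_3 - 11/9x_3^2 - 224/9x_2 + 95/9x_3 - 8/3, x_1x_2 - 5/8x_1x_3 - 3/4x_1 - 9/16x_2 + 9/64x_3 - 23/32}

The reduced Gröbner basis is the canonical form of the ideal for this ordering.

f_1 = 1/3x_1x_3^2 - 4x_1 - x_2 + 3/4x_3 - 19/6, LT = x_1x_3^2.
f_2 = -1/2x_1x_3^2 + 8x_1x_2 - 5x_1x_3 - 3x_2 - 1, LT = x_1x_3^2.

S(f_1,f_2): lcm = x_1x_3^2. S = 16x_1x_2 - 10x_1x_3 - 12x_1 - 9x_2 + 9/4x_3 - 23/2.
  reduce S modulo (f_1, f_2):
  remainder 16x_1x_2 - 10x_1x_3 - 12x_1 - 9x_2 + 9/4x_3 - 23/2 ≠ 0; add g_3 = 16x_1x_2 - 10x_1x_3 - 12x_1 - 9x_2 + 9/4x_3 - 23/2 to the basis.

S(f_1,g_3): lcm = x_1x_2x_3^2. S = 5/8x_1x_3^3 + 3/4x_1x_3^2 + 9/16x_2x_3^2 - 9/64x_3^3 - 12x_1x_2 - 3x_2^2 + 9/4x_2x_3 + 23/32x_3^2 - 19/2x_2.
  reduce S modulo (f_1, f_2, g_3):
  remainder 9/16x_2x_3^2 - 9/64x_3^3 - 3x_2^2 + 33/8x_2x_3 - 11/16x_3^2 - 14x_2 + 95/16x_3 - 3/2 ≠ 0; add g_4 = 9/16x_2x_3^2 - 9/64x_3^3 - 3x_2^2 + 33/8x_2x_3 - 11/16x_3^2 - 14x_2 + 95/16x_3 - 3/2 to the basis.

The other S-polynomials (S(f_2,g_3), S(f_1,g_4), S(f_2,g_4), S(g_3,g_4)) all reduce to 0 modulo the current basis, so we have a Gröbner basis.
Inter-reduce: drop elements whose leading term is divisible by another's, tail-reduce, and make monic.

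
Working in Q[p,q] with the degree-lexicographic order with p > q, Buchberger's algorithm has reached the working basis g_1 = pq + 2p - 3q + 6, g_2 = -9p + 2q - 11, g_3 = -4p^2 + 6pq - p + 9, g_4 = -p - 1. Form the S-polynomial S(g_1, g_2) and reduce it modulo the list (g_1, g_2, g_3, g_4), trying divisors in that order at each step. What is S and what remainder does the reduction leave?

S(g_1, g_2) = 2/9q^2 + 2p - 38/9q + 6; remainder on division = 2/9q^2 - 34/9q + 32/9.

lcm(LM(g_1), LM(g_2)) = pq.
S = (lcm/LT(g_1))·g_1 − (lcm/LT(g_2))·g_2 = 2/9q^2 + 2p - 38/9q + 6.
Reduce S modulo (g_1, g_2, g_3, g_4) in that order:
  leading term q^2: no divisor's leading term divides it; move 2/9q^2 to the remainder.
  leading term p: subtract (-2/9)·g_2 from 2p - 38/9q + 6 → -34/9q + 32/9
  leading term q: no divisor's leading term divides it; move -34/9q to the remainder.
  leading term 1: no divisor's leading term divides it; move 32/9 to the remainder.
The remainder 2/9q^2 - 34/9q + 32/9 is nonzero, so it would be added as the next basis element.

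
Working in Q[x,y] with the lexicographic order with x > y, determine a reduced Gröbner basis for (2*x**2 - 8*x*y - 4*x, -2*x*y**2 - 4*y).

G = {x**2 - 2*x - 16*y**2 - 8*y, x*y - 4*y**2 - 2*y, y**3 + 1/2*y**2 + 1/2*y}

f_1 = 2*x**2 - 8*x*y - 4*x, LT = x**2.
f_2 = -2*x*y**2 - 4*y, LT = x*y**2.

S(f_1,f_2): lcm = x**2*y**2. S = -4*x*y**3 - 2*x*y**2 - 2*x*y.
  reduce S modulo (f_1, f_2):
  remainder -2*x*y + 8*y**2 + 4*y ≠ 0; add g_3 = -2*x*y + 8*y**2 + 4*y to the basis.

S(f_2,g_3): lcm = x*y**2. S = 4*y**3 + 2*y**2 + 2*y.
  reduce S modulo (f_1, f_2, g_3):
  remainder 4*y**3 + 2*y**2 + 2*y ≠ 0; add g_4 = 4*y**3 + 2*y**2 + 2*y to the basis.

The other S-polynomials (S(f_1,g_3), S(f_1,g_4), S(f_2,g_4), S(g_3,g_4)) all reduce to 0 modulo the current basis, so we have a Gröbner basis.
Inter-reduce: drop elements whose leading term is divisible by another's, tail-reduce, and make monic.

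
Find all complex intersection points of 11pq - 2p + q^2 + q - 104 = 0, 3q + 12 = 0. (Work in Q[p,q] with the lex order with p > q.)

Compute a lex Gröbner basis by Buchberger's algorithm.
f_1 = 11pq - 2p + q^2 + q - 104, LT = pq.
f_2 = 3q + 12, LT = q.

S(f_1,f_2): lcm = pq. S = -46/11p + 1/11q^2 + 1/11q - 104/11.
  leading term p: no divisor's leading term divides it; move -46/11p to the remainder.
  leading term q^2: subtract (1/33q)·f_2 from 1/11q^2 + 1/11q - 104/11 → -3/11q - 104/11
  leading term q: subtract (-1/11)·f_2 from -3/11q - 104/11 → -92/11
  leading term 1: no divisor's leading term divides it; move -92/11 to the remainder.
  remainder -46/11p - 92/11 ≠ 0; add h_3 = -46/11p - 92/11 to the basis.

The other S-polynomials (S(f_1,h_3), S(f_2,h_3)) all reduce to 0 modulo the current basis, so we have a Gröbner basis.
Inter-reduce: drop elements whose leading term is divisible by another's, tail-reduce, and make monic.
Reduced Gröbner basis: {p + 2, q + 4}.

Elimination: the polynomial q + 4 lies in the elimination ideal for q, so q ∈ {-4}. For each such q, the remaining basis elements (now univariate) give the rest of the solution.
  q = -4: the earlier basis element becomes p + 2 = 0, giving p = -2 — point (-2, -4).
Zero-dimensionality of the ideal guarantees finitely many solutions over ℂ.

{(-2, -4)}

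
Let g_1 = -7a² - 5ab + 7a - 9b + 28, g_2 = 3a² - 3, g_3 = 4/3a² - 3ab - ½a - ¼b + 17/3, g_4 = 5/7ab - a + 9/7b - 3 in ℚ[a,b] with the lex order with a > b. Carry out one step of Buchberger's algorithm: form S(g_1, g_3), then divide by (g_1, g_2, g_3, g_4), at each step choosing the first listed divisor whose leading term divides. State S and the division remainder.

lcm(LM(g_1), LM(g_3)) = a².
S = (lcm/LT(g_1))·g_1 − (lcm/LT(g_3))·g_3 = 83/28ab - ⅝a + 165/112b - 33/4.
Reduce S modulo (g_1, g_2, g_3, g_4) in that order:
  leading term ab: subtract (83/20)·g_4 from 83/28ab - ⅝a + 165/112b - 33/4 → 141/40a - 309/80b + 21/5
  leading term a: no divisor's leading term divides it; move 141/40a to the remainder.
  leading term b: no divisor's leading term divides it; move -309/80b to the remainder.
  leading term 1: no divisor's leading term divides it; move 21/5 to the remainder.
The remainder 141/40a - 309/80b + 21/5 is nonzero, so it would be added as the next basis element.

S(g_1, g_3) = 83/28ab - ⅝a + 165/112b - 33/4; remainder on division = 141/40a - 309/80b + 21/5.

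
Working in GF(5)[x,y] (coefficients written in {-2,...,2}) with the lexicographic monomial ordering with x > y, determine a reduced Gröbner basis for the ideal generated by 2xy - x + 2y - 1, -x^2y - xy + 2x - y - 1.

f_1 = 2xy - x + 2y - 1, LT = xy.
f_2 = -x^2y - xy + 2x - y - 1, LT = x^2y.

S(f_1,f_2): lcm = x^2y. S = 2x^2 - x - y - 1.
  leading term x^2: no divisor's leading term divides it; move 2x^2 to the remainder.
  leading term x: no divisor's leading term divides it; move -x to the remainder.
  leading term y: no divisor's leading term divides it; move -y to the remainder.
  leading term 1: no divisor's leading term divides it; move -1 to the remainder.
  remainder 2x^2 - x - y - 1 ≠ 0; add g_3 = 2x^2 - x - y - 1 to the basis.

S(f_1,g_3): lcm = x^2y. S = 2x^2 - xy + 2x - 2y^2 - 2y.
  leading term x^2: subtract (1)·g_3 from 2x^2 - xy + 2x - 2y^2 - 2y → -xy - 2x - 2y^2 - y + 1
  leading term xy: subtract (2)·f_1 from -xy - 2x - 2y^2 - y + 1 → -2y^2 - 2
  leading term y^2: no divisor's leading term divides it; move -2y^2 to the remainder.
  leading term 1: no divisor's leading term divides it; move -2 to the remainder.
  remainder -2y^2 - 2 ≠ 0; add g_4 = -2y^2 - 2 to the basis.

The other S-polynomials (S(f_2,g_3), S(f_1,g_4), S(f_2,g_4), S(g_3,g_4)) all reduce to 0 modulo the current basis, so we have a Gröbner basis.
Inter-reduce: drop elements whose leading term is divisible by another's, tail-reduce, and make monic.

G = {x^2 + 2x + 2y + 2, xy + 2x + y + 2, y^2 + 1}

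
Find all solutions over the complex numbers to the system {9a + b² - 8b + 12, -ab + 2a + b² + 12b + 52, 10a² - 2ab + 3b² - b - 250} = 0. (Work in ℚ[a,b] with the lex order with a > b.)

Compute a lex Gröbner basis by Buchberger's algorithm.
f_1 = 9a + b² - 8b + 12, LT = a.
f_2 = -ab + 2a + b² + 12b + 52, LT = ab.
f_3 = 10a² - 2ab + 3b² - b - 250, LT = a².

S(f_1,f_2): lcm = ab. S = 2a + 1/9b³ + 1/9b² + 40/3b + 52.
  leading term a: subtract (2/9)·f_1 from 2a + 1/9b³ + 1/9b² + 40/3b + 52 → 1/9b³ - 1/9b² + 136/9b + 148/3
  leading term b³: no divisor's leading term divides it; move 1/9b³ to the remainder.
  leading term b²: no divisor's leading term divides it; move -1/9b² to the remainder.
  leading term b: no divisor's leading term divides it; move 136/9b to the remainder.
  leading term 1: no divisor's leading term divides it; move 148/3 to the remainder.
  remainder 1/9b³ - 1/9b² + 136/9b + 148/3 ≠ 0; add h_4 = 1/9b³ - 1/9b² + 136/9b + 148/3 to the basis.

S(f_1,f_3): lcm = a². S = 1/9ab² - 31/45ab + 4/3a - 3/10b² + 1/10b + 25.
  leading term ab²: subtract (1/81b²)·f_1 from 1/9ab² - 31/45ab + 4/3a - 3/10b² + 1/10b + 25 → -31/45ab + 4/3a - 1/81b⁴ + 8/81b³ - 121/270b² + 1/10b + 25
  leading term ab: subtract (-31/405b)·f_1 from -31/45ab + 4/3a - 1/81b⁴ + 8/81b³ - 121/270b² + 1/10b + 25 → 4/3a - 1/81b⁴ + 71/405b³ - 859/810b² + 55/54b + 25
  leading term a: subtract (4/27)·f_1 from 4/3a - 1/81b⁴ + 71/405b³ - 859/810b² + 55/54b + 25 → -1/81b⁴ + 71/405b³ - 979/810b² + 119/54b + 209/9
  leading term b⁴: subtract (-1/9b)·h_4 from -1/81b⁴ + 71/405b³ - 979/810b² + 119/54b + 209/9 → 22/135b³ + 127/270b² + 415/54b + 209/9
  leading term b³: subtract (22/15)·h_4 from 22/135b³ + 127/270b² + 415/54b + 209/9 → 19/30b² - 1303/90b - 737/15
  leading term b²: no divisor's leading term divides it; move 19/30b² to the remainder.
  leading term b: no divisor's leading term divides it; move -1303/90b to the remainder.
  leading term 1: no divisor's leading term divides it; move -737/15 to the remainder.
  remainder 19/30b² - 1303/90b - 737/15 ≠ 0; add h_5 = 19/30b² - 1303/90b - 737/15 to the basis.

S(f_2,f_3): lcm = a²b. S = -2a² - ⅘ab² - 12ab - 52a - 3/10b³ + 1/10b² + 25b.
  leading term a²: subtract (-2/9a)·f_1 from -2a² - ⅘ab² - 12ab - 52a - 3/10b³ + 1/10b² + 25b → -26/45ab² - 124/9ab - 148/3a - 3/10b³ + 1/10b² + 25b
  leading term ab²: subtract (-26/405b²)·f_1 from -26/45ab² - 124/9ab - 148/3a - 3/10b³ + 1/10b² + 25b → -124/9ab - 148/3a + 26/405b⁴ - 659/810b³ + 47/54b² + 25b
  leading term ab: subtract (-124/81b)·f_1 from -124/9ab - 148/3a + 26/405b⁴ - 659/810b³ + 47/54b² + 25b → -148/3a + 26/405b⁴ + 581/810b³ - 1843/162b² + 1171/27b
  leading term a: subtract (-148/27)·f_1 from -148/3a + 26/405b⁴ + 581/810b³ - 1843/162b² + 1171/27b → 26/405b⁴ + 581/810b³ - 955/162b² - 13/27b + 592/9
  leading term b⁴: subtract (26/45b)·h_4 from 26/405b⁴ + 581/810b³ - 955/162b² - 13/27b + 592/9 → 211/270b³ - 3949/270b² - 3913/135b + 592/9
  leading term b³: subtract (211/30)·h_4 from 211/270b³ - 3949/270b² - 3913/135b + 592/9 → -623/45b² - 2029/15b - 1406/5
  leading term b²: subtract (-1246/57)·h_5 from -623/45b² - 2029/15b - 1406/5 → -1158728/2565b - 1158728/855
  leading term b: no divisor's leading term divides it; move -1158728/2565b to the remainder.
  leading term 1: no divisor's leading term divides it; move -1158728/855 to the remainder.
  remainder -1158728/2565b - 1158728/855 ≠ 0; add h_6 = -1158728/2565b - 1158728/855 to the basis.

The other S-polynomials (S(f_1,h_4), S(f_2,h_4), S(f_3,h_4), S(f_1,h_5), S(f_2,h_5), S(f_3,h_5), S(h_4,h_5), S(f_1,h_6), S(f_2,h_6), S(f_3,h_6), S(h_4,h_6), S(h_5,h_6)) all reduce to 0 modulo the current basis, so we have a Gröbner basis.
Inter-reduce: drop elements whose leading term is divisible by another's, tail-reduce, and make monic.
Reduced Gröbner basis: {a + 5, b + 3}.

Since the basis is lex-ordered, b + 3 is univariate in b. Its roots are {-3}. Back-substituting each root into the other basis elements fixes the other coordinates.
  b = -3: the earlier basis element becomes a + 5 = 0, giving a = -5 — point (-5, -3).
Each listed point satisfies every original equation (direct substitution).

{(-5, -3)}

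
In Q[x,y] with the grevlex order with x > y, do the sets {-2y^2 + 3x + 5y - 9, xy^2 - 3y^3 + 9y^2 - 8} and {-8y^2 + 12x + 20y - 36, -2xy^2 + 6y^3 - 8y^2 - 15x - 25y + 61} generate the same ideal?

Yes, the ideals are equal.

Two ideals are equal iff their reduced Gröbner bases coincide (the reduced basis is unique for a fixed ordering).
Buchberger on the first generating set:
f_1 = -2y^2 + 3x + 5y - 9, LT = y^2.
f_2 = xy^2 - 3y^3 + 9y^2 - 8, LT = xy^2.

S(f_1,f_2): lcm = xy^2. S = 3y^3 - 3/2x^2 - 5/2xy - 9y^2 + 9/2x + 8.
  leading term y^3: subtract (-3/2y)·f_1 from 3y^3 - 3/2x^2 - 5/2xy - 9y^2 + 9/2x + 8 → -3/2x^2 + 2xy - 3/2y^2 + 9/2x - 27/2y + 8
  leading term x^2: no divisor's leading term divides it; move -3/2x^2 to the remainder.
  leading term xy: no divisor's leading term divides it; move 2xy to the remainder.
  leading term y^2: subtract (3/4)·f_1 from -3/2y^2 + 9/2x - 27/2y + 8 → 9/4x - 69/4y + 59/4
  leading term x: no divisor's leading term divides it; move 9/4x to the remainder.
  leading term y: no divisor's leading term divides it; move -69/4y to the remainder.
  leading term 1: no divisor's leading term divides it; move 59/4 to the remainder.
  remainder -3/2x^2 + 2xy + 9/4x - 69/4y + 59/4 ≠ 0; add g_3 = -3/2x^2 + 2xy + 9/4x - 69/4y + 59/4 to the basis.

The other S-polynomials (S(f_1,g_3), S(f_2,g_3)) all reduce to 0 modulo the current basis, so we have a Gröbner basis.
Inter-reduce: drop elements whose leading term is divisible by another's, tail-reduce, and make monic.
Reduced Gröbner basis: {x^2 - 4/3xy - 3/2x + 23/2y - 59/6, y^2 - 3/2x - 5/2y + 9/2}.

Buchberger on the second generating set:
h_1 = -8y^2 + 12x + 20y - 36, LT = y^2.
h_2 = -2xy^2 + 6y^3 - 8y^2 - 15x - 25y + 61, LT = xy^2.

S(h_1,h_2): lcm = xy^2. S = 3y^3 - 3/2x^2 - 5/2xy - 4y^2 - 3x - 25/2y + 61/2.
  leading term y^3: subtract (-3/8y)·h_1 from 3y^3 - 3/2x^2 - 5/2xy - 4y^2 - 3x - 25/2y + 61/2 → -3/2x^2 + 2xy + 7/2y^2 - 3x - 26y + 61/2
  leading term x^2: no divisor's leading term divides it; move -3/2x^2 to the remainder.
  leading term xy: no divisor's leading term divides it; move 2xy to the remainder.
  leading term y^2: subtract (-7/16)·h_1 from 7/2y^2 - 3x - 26y + 61/2 → 9/4x - 69/4y + 59/4
  leading term x: no divisor's leading term divides it; move 9/4x to the remainder.
  leading term y: no divisor's leading term divides it; move -69/4y to the remainder.
  leading term 1: no divisor's leading term divides it; move 59/4 to the remainder.
  remainder -3/2x^2 + 2xy + 9/4x - 69/4y + 59/4 ≠ 0; add k_3 = -3/2x^2 + 2xy + 9/4x - 69/4y + 59/4 to the basis.

The other S-polynomials (S(h_1,k_3), S(h_2,k_3)) all reduce to 0 modulo the current basis, so we have a Gröbner basis.
Inter-reduce: drop elements whose leading term is divisible by another's, tail-reduce, and make monic.
Reduced Gröbner basis: {x^2 - 4/3xy - 3/2x + 23/2y - 59/6, y^2 - 3/2x - 5/2y + 9/2}.

These coincide, so the ideals are equal.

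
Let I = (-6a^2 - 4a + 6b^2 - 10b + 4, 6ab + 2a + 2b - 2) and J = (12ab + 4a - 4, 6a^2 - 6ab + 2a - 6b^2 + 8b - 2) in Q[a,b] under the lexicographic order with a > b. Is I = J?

No, the ideals differ.

Two ideals are equal iff their reduced Gröbner bases coincide (the reduced basis is unique for a fixed ordering).
Buchberger on the first generating set:
f_1 = -6a^2 - 4a + 6b^2 - 10b + 4, LT = a^2.
f_2 = 6ab + 2a + 2b - 2, LT = ab.

S(f_1,f_2): lcm = a^2b. S = -1/3a^2 + 1/3ab + 1/3a - b^3 + 5/3b^2 - 2/3b.
  leading term a^2: subtract (1/18)·f_1 from -1/3a^2 + 1/3ab + 1/3a - b^3 + 5/3b^2 - 2/3b → 1/3ab + 5/9a - b^3 + 4/3b^2 - 1/9b - 2/9
  leading term ab: subtract (1/18)·f_2 from 1/3ab + 5/9a - b^3 + 4/3b^2 - 1/9b - 2/9 → 4/9a - b^3 + 4/3b^2 - 2/9b - 1/9
  leading term a: no divisor's leading term divides it; move 4/9a to the remainder.
  leading term b^3: no divisor's leading term divides it; move -b^3 to the remainder.
  leading term b^2: no divisor's leading term divides it; move 4/3b^2 to the remainder.
  leading term b: no divisor's leading term divides it; move -2/9b to the remainder.
  leading term 1: no divisor's leading term divides it; move -1/9 to the remainder.
  remainder 4/9a - b^3 + 4/3b^2 - 2/9b - 1/9 ≠ 0; add g_3 = 4/9a - b^3 + 4/3b^2 - 2/9b - 1/9 to the basis.

S(f_1,g_3): lcm = a^2. S = 9/4ab^3 - 3ab^2 + 1/2ab + 11/12a - b^2 + 5/3b - 2/3.
  leading term ab^3: subtract (3/8b^2)·f_2 from 9/4ab^3 - 3ab^2 + 1/2ab + 11/12a - b^2 + 5/3b - 2/3 → -15/4ab^2 + 1/2ab + 11/12a - 3/4b^3 - 1/4b^2 + 5/3b - 2/3
  leading term ab^2: subtract (-5/8b)·f_2 from -15/4ab^2 + 1/2ab + 11/12a - 3/4b^3 - 1/4b^2 + 5/3b - 2/3 → 7/4ab + 11/12a - 3/4b^3 + b^2 + 5/12b - 2/3
  leading term ab: subtract (7/24)·f_2 from 7/4ab + 11/12a - 3/4b^3 + b^2 + 5/12b - 2/3 → 1/3a - 3/4b^3 + b^2 - 1/6b - 1/12
  leading term a: subtract (3/4)·g_3 from 1/3a - 3/4b^3 + b^2 - 1/6b - 1/12 → 0
  remainder 0.

S(f_2,g_3): lcm = ab. S = 1/3a + 9/4b^4 - 3b^3 + 1/2b^2 + 7/12b - 1/3.
  leading term a: subtract (3/4)·g_3 from 1/3a + 9/4b^4 - 3b^3 + 1/2b^2 + 7/12b - 1/3 → 9/4b^4 - 9/4b^3 - 1/2b^2 + 3/4b - 1/4
  leading term b^4: no divisor's leading term divides it; move 9/4b^4 to the remainder.
  leading term b^3: no divisor's leading term divides it; move -9/4b^3 to the remainder.
  leading term b^2: no divisor's leading term divides it; move -1/2b^2 to the remainder.
  leading term b: no divisor's leading term divides it; move 3/4b to the remainder.
  leading term 1: no divisor's leading term divides it; move -1/4 to the remainder.
  remainder 9/4b^4 - 9/4b^3 - 1/2b^2 + 3/4b - 1/4 ≠ 0; add g_4 = 9/4b^4 - 9/4b^3 - 1/2b^2 + 3/4b - 1/4 to the basis.

S(f_1,g_4): leading monomials are coprime, so the S-polynomial reduces to 0 (Buchberger's first criterion).
S(f_2,g_4): lcm = ab^4. S = 4/3ab^3 + 2/9ab^2 - 1/3ab + 1/9a + 1/3b^4 - 1/3b^3.
  leading term ab^3: subtract (2/9b^2)·f_2 from 4/3ab^3 + 2/9ab^2 - 1/3ab + 1/9a + 1/3b^4 - 1/3b^3 → -2/9ab^2 - 1/3ab + 1/9a + 1/3b^4 - 7/9b^3 + 4/9b^2
  leading term ab^2: subtract (-1/27b)·f_2 from -2/9ab^2 - 1/3ab + 1/9a + 1/3b^4 - 7/9b^3 + 4/9b^2 → -7/27ab + 1/9a + 1/3b^4 - 7/9b^3 + 14/27b^2 - 2/27b
  leading term ab: subtract (-7/162)·f_2 from -7/27ab + 1/9a + 1/3b^4 - 7/9b^3 + 14/27b^2 - 2/27b → 16/81a + 1/3b^4 - 7/9b^3 + 14/27b^2 + 1/81b - 7/81
  leading term a: subtract (4/9)·g_3 from 16/81a + 1/3b^4 - 7/9b^3 + 14/27b^2 + 1/81b - 7/81 → 1/3b^4 - 1/3b^3 - 2/27b^2 + 1/9b - 1/27
  leading term b^4: subtract (4/27)·g_4 from 1/3b^4 - 1/3b^3 - 2/27b^2 + 1/9b - 1/27 → 0
  remainder 0.

S(g_3,g_4): leading monomials are coprime, so the S-polynomial reduces to 0 (Buchberger's first criterion).
Every S-polynomial of the final basis reduces to 0, so we have a Gröbner basis.
Inter-reduce: drop elements whose leading term is divisible by another's, tail-reduce, and make monic.
Reduced Gröbner basis: {a - 9/4b^3 + 3b^2 - 1/2b - 1/4, b^4 - b^3 - 2/9b^2 + 1/3b - 1/9}.

Buchberger on the second generating set:
h_1 = 12ab + 4a - 4, LT = ab.
h_2 = 6a^2 - 6ab + 2a - 6b^2 + 8b - 2, LT = a^2.

S(h_1,h_2): lcm = a^2b. S = 1/3a^2 + ab^2 - 1/3ab - 1/3a + b^3 - 4/3b^2 + 1/3b.
  leading term a^2: subtract (1/18)·h_2 from 1/3a^2 + ab^2 - 1/3ab - 1/3a + b^3 - 4/3b^2 + 1/3b → ab^2 - 4/9a + b^3 - b^2 - 1/9b + 1/9
  leading term ab^2: subtract (1/12b)·h_1 from ab^2 - 4/9a + b^3 - b^2 - 1/9b + 1/9 → -1/3ab - 4/9a + b^3 - b^2 + 2/9b + 1/9
  leading term ab: subtract (-1/36)·h_1 from -1/3ab - 4/9a + b^3 - b^2 + 2/9b + 1/9 → -1/3a + b^3 - b^2 + 2/9b
  leading term a: no divisor's leading term divides it; move -1/3a to the remainder.
  leading term b^3: no divisor's leading term divides it; move b^3 to the remainder.
  leading term b^2: no divisor's leading term divides it; move -b^2 to the remainder.
  leading term b: no divisor's leading term divides it; move 2/9b to the remainder.
  remainder -1/3a + b^3 - b^2 + 2/9b ≠ 0; add k_3 = -1/3a + b^3 - b^2 + 2/9b to the basis.

S(h_1,k_3): lcm = ab. S = 1/3a + 3b^4 - 3b^3 + 2/3b^2 - 1/3.
  leading term a: subtract (-1)·k_3 from 1/3a + 3b^4 - 3b^3 + 2/3b^2 - 1/3 → 3b^4 - 2b^3 - 1/3b^2 + 2/9b - 1/3
  leading term b^4: no divisor's leading term divides it; move 3b^4 to the remainder.
  leading term b^3: no divisor's leading term divides it; move -2b^3 to the remainder.
  leading term b^2: no divisor's leading term divides it; move -1/3b^2 to the remainder.
  leading term b: no divisor's leading term divides it; move 2/9b to the remainder.
  leading term 1: no divisor's leading term divides it; move -1/3 to the remainder.
  remainder 3b^4 - 2b^3 - 1/3b^2 + 2/9b - 1/3 ≠ 0; add k_4 = 3b^4 - 2b^3 - 1/3b^2 + 2/9b - 1/3 to the basis.

S(h_2,k_3): lcm = a^2. S = 3ab^3 - 3ab^2 - 1/3ab + 1/3a - b^2 + 4/3b - 1/3.
  leading term ab^3: subtract (1/4b^2)·h_1 from 3ab^3 - 3ab^2 - 1/3ab + 1/3a - b^2 + 4/3b - 1/3 → -4ab^2 - 1/3ab + 1/3a + 4/3b - 1/3
  leading term ab^2: subtract (-1/3b)·h_1 from -4ab^2 - 1/3ab + 1/3a + 4/3b - 1/3 → ab + 1/3a - 1/3
  leading term ab: subtract (1/12)·h_1 from ab + 1/3a - 1/3 → 0
  remainder 0.

S(h_1,k_4): lcm = ab^4. S = ab^3 + 1/9ab^2 - 2/27ab + 1/9a - 1/3b^3.
  leading term ab^3: subtract (1/12b^2)·h_1 from ab^3 + 1/9ab^2 - 2/27ab + 1/9a - 1/3b^3 → -2/9ab^2 - 2/27ab + 1/9a - 1/3b^3 + 1/3b^2
  leading term ab^2: subtract (-1/54b)·h_1 from -2/9ab^2 - 2/27ab + 1/9a - 1/3b^3 + 1/3b^2 → 1/9a - 1/3b^3 + 1/3b^2 - 2/27b
  leading term a: subtract (-1/3)·k_3 from 1/9a - 1/3b^3 + 1/3b^2 - 2/27b → 0
  remainder 0.

S(h_2,k_4): leading monomials are coprime, so the S-polynomial reduces to 0 (Buchberger's first criterion).
S(k_3,k_4): leading monomials are coprime, so the S-polynomial reduces to 0 (Buchberger's first criterion).
Every S-polynomial of the final basis reduces to 0, so we have a Gröbner basis.
Inter-reduce: drop elements whose leading term is divisible by another's, tail-reduce, and make monic.
Reduced Gröbner basis: {a - 3b^3 + 3b^2 - 2/3b, b^4 - 2/3b^3 - 1/9b^2 + 2/27b - 1/9}.

These differ, so the ideals are not equal.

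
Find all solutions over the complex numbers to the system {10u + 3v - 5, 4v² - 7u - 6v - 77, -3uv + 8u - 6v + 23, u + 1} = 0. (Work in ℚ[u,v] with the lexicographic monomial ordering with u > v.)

{(-1, 5)}

Compute a lex Gröbner basis by Buchberger's algorithm.
f_1 = 10u + 3v - 5, LT = u.
f_2 = -7u + 4v² - 6v - 77, LT = u.
f_3 = -3uv + 8u - 6v + 23, LT = uv.
f_4 = u + 1, LT = u.

S(f_1,f_2): lcm = u. S = 4/7v² - 39/70v - 23/2.
  leading term v²: no divisor's leading term divides it; move 4/7v² to the remainder.
  leading term v: no divisor's leading term divides it; move -39/70v to the remainder.
  leading term 1: no divisor's leading term divides it; move -23/2 to the remainder.
  remainder 4/7v² - 39/70v - 23/2 ≠ 0; add h_5 = 4/7v² - 39/70v - 23/2 to the basis.

S(f_1,f_3): lcm = uv. S = 8/3u + 3/10v² - 5/2v + 23/3.
  leading term u: subtract (4/15)·f_1 from 8/3u + 3/10v² - 5/2v + 23/3 → 3/10v² - 33/10v + 9
  leading term v²: subtract (21/40)·h_5 from 3/10v² - 33/10v + 9 → -1203/400v + 1203/80
  leading term v: no divisor's leading term divides it; move -1203/400v to the remainder.
  leading term 1: no divisor's leading term divides it; move 1203/80 to the remainder.
  remainder -1203/400v + 1203/80 ≠ 0; add h_6 = -1203/400v + 1203/80 to the basis.

The other S-polynomials (S(f_1,f_4), S(f_2,f_3), S(f_2,f_4), S(f_3,f_4), S(f_1,h_5), S(f_2,h_5), S(f_3,h_5), S(f_4,h_5), S(f_1,h_6), S(f_2,h_6), S(f_3,h_6), S(f_4,h_6), S(h_5,h_6)) all reduce to 0 modulo the current basis, so we have a Gröbner basis.
Inter-reduce: drop elements whose leading term is divisible by another's, tail-reduce, and make monic.
Reduced Gröbner basis: {u + 1, v - 5}.

From the last basis element, v - 5 = 0, so v takes values in {5}. Each choice, substituted upward through the basis, yields the corresponding point(s) of the solution set.
  v = 5: the earlier basis element becomes u + 1 = 0, giving u = -1 — point (-1, 5).
Check: every point annihilates each of the original generators.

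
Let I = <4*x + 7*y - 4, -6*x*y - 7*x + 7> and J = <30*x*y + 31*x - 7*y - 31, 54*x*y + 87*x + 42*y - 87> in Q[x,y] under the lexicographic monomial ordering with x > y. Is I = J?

Yes, the ideals are equal.

Two ideals are equal iff their reduced Gröbner bases coincide (the reduced basis is unique for a fixed ordering).
Buchberger on the first generating set:
f_1 = 4*x + 7*y - 4, LT = x.
f_2 = -6*x*y - 7*x + 7, LT = x*y.

S(f_1,f_2): lcm = x*y. S = -7/6*x + 7/4*y**2 - y + 7/6.
  leading term x: subtract (-7/24)·f_1 from -7/6*x + 7/4*y**2 - y + 7/6 → 7/4*y**2 + 25/24*y
  leading term y**2: no divisor's leading term divides it; move 7/4*y**2 to the remainder.
  leading term y: no divisor's leading term divides it; move 25/24*y to the remainder.
  remainder 7/4*y**2 + 25/24*y ≠ 0; add g_3 = 7/4*y**2 + 25/24*y to the basis.

S(f_1,g_3): leading monomials are coprime, so the S-polynomial reduces to 0 (Buchberger's first criterion).
S(f_2,g_3): lcm = x*y**2. S = 4/7*x*y - 7/6*y.
  leading term x*y: subtract (1/7*y)·f_1 from 4/7*x*y - 7/6*y → -y**2 - 25/42*y
  leading term y**2: subtract (-4/7)·g_3 from -y**2 - 25/42*y → 0
  remainder 0.

Every S-polynomial of the final basis reduces to 0, so we have a Gröbner basis.
Inter-reduce: drop elements whose leading term is divisible by another's, tail-reduce, and make monic.
Reduced Gröbner basis: {x + 7/4*y - 1, y**2 + 25/42*y}.

Buchberger on the second generating set:
h_1 = 30*x*y + 31*x - 7*y - 31, LT = x*y.
h_2 = 54*x*y + 87*x + 42*y - 87, LT = x*y.

S(h_1,h_2): lcm = x*y. S = -26/45*x - 91/90*y + 26/45.
  leading term x: no divisor's leading term divides it; move -26/45*x to the remainder.
  leading term y: no divisor's leading term divides it; move -91/90*y to the remainder.
  leading term 1: no divisor's leading term divides it; move 26/45 to the remainder.
  remainder -26/45*x - 91/90*y + 26/45 ≠ 0; add k_3 = -26/45*x - 91/90*y + 26/45 to the basis.

S(h_1,k_3): lcm = x*y. S = 31/30*x - 7/4*y**2 + 23/30*y - 31/30.
  leading term x: subtract (-93/52)·k_3 from 31/30*x - 7/4*y**2 + 23/30*y - 31/30 → -7/4*y**2 - 25/24*y
  leading term y**2: no divisor's leading term divides it; move -7/4*y**2 to the remainder.
  leading term y: no divisor's leading term divides it; move -25/24*y to the remainder.
  remainder -7/4*y**2 - 25/24*y ≠ 0; add k_4 = -7/4*y**2 - 25/24*y to the basis.

S(h_2,k_3): lcm = x*y. S = 29/18*x - 7/4*y**2 + 16/9*y - 29/18.
  leading term x: subtract (-145/52)·k_3 from 29/18*x - 7/4*y**2 + 16/9*y - 29/18 → -7/4*y**2 - 25/24*y
  leading term y**2: subtract (1)·k_4 from -7/4*y**2 - 25/24*y → 0
  remainder 0.

S(h_1,k_4): lcm = x*y**2. S = 46/105*x*y - 7/30*y**2 - 31/30*y.
  leading term x*y: subtract (23/1575)·h_1 from 46/105*x*y - 7/30*y**2 - 31/30*y → -713/1575*x - 7/30*y**2 - 419/450*y + 713/1575
  leading term x: subtract (713/910)·k_3 from -713/1575*x - 7/30*y**2 - 419/450*y + 713/1575 → -7/30*y**2 - 5/36*y
  leading term y**2: subtract (2/15)·k_4 from -7/30*y**2 - 5/36*y → 0
  remainder 0.

S(h_2,k_4): lcm = x*y**2. S = 64/63*x*y + 7/9*y**2 - 29/18*y.
  leading term x*y: subtract (32/945)·h_1 from 64/63*x*y + 7/9*y**2 - 29/18*y → -992/945*x + 7/9*y**2 - 371/270*y + 992/945
  leading term x: subtract (496/273)·k_3 from -992/945*x + 7/9*y**2 - 371/270*y + 992/945 → 7/9*y**2 + 25/54*y
  leading term y**2: subtract (-4/9)·k_4 from 7/9*y**2 + 25/54*y → 0
  remainder 0.

S(k_3,k_4): leading monomials are coprime, so the S-polynomial reduces to 0 (Buchberger's first criterion).
Every S-polynomial of the final basis reduces to 0, so we have a Gröbner basis.
Inter-reduce: drop elements whose leading term is divisible by another's, tail-reduce, and make monic.
Reduced Gröbner basis: {x + 7/4*y - 1, y**2 + 25/42*y}.

The two bases agree; hence the ideals are identical.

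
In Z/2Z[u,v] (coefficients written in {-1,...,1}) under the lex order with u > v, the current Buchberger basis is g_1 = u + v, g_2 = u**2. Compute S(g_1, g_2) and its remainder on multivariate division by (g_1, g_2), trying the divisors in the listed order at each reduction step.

lcm(LM(g_1), LM(g_2)) = u**2.
S = (lcm/LT(g_1))·g_1 − (lcm/LT(g_2))·g_2 = u*v.
Reduce S modulo (g_1, g_2) in that order:
  leading term u*v: subtract (v)·g_1 from u*v → v**2
  leading term v**2: no divisor's leading term divides it; move v**2 to the remainder.
The remainder v**2 is nonzero, so it would be added as the next basis element.

S(g_1, g_2) = u*v; remainder on division = v**2.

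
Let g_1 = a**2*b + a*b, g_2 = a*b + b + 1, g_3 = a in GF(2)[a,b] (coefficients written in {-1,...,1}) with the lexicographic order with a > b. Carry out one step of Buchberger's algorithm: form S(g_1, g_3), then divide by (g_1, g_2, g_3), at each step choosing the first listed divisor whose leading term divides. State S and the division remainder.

S(g_1, g_3) = a*b; remainder on division = b + 1.

lcm(LM(g_1), LM(g_3)) = a**2*b.
S = (lcm/LT(g_1))·g_1 − (lcm/LT(g_3))·g_3 = a*b.
Reduce S modulo (g_1, g_2, g_3) in that order:
  leading term a*b: subtract (1)·g_2 from a*b → b + 1
  leading term b: no divisor's leading term divides it; move b to the remainder.
  leading term 1: no divisor's leading term divides it; move 1 to the remainder.
The remainder b + 1 is nonzero, so it would be added as the next basis element.
This is the inner loop of Buchberger's algorithm — each nonzero remainder becomes a new basis element.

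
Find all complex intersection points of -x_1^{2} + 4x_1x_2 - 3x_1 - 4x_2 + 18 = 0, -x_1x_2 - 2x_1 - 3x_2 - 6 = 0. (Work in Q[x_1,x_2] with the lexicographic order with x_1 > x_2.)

Compute a lex Gröbner basis by Buchberger's algorithm.
f_1 = -x_1^{2} + 4x_1x_2 - 3x_1 - 4x_2 + 18, LT = x_1^{2}.
f_2 = -x_1x_2 - 2x_1 - 3x_2 - 6, LT = x_1x_2.

S(f_1,f_2): lcm = x_1^{2}x_2. S = -2x_1^{2} - 4x_1x_2^{2} - 6x_1 + 4x_2^{2} - 18x_2.
  reduce S modulo (f_1, f_2):
  remainder 16x_2^{2} + 14x_2 - 36 ≠ 0; add h_3 = 16x_2^{2} + 14x_2 - 36 to the basis.

The other S-polynomials (S(f_1,h_3), S(f_2,h_3)) all reduce to 0 modulo the current basis, so we have a Gröbner basis.
Inter-reduce: drop elements whose leading term is divisible by another's, tail-reduce, and make monic.
Reduced Gröbner basis: {x_1^{2} + 11x_1 + 16x_2 + 6, x_1x_2 + 2x_1 + 3x_2 + 6, x_2^{2} + \tfrac{7}{8}x_2 - \tfrac{9}{4}}.

A lex Gröbner basis eliminates variables successively. Here x_2^{2} + \tfrac{7}{8}x_2 - \tfrac{9}{4} depends only on x_2, with roots {-2, 9/8}; lifting each root through the earlier basis elements recovers the full solutions.
  x_2 = -2: the earlier basis element becomes x_1^{2} + 11x_1 - 26 = 0, giving x_1 = -13, 2 — points (-13, -2), (2, -2).
  x_2 = 9/8: the earlier basis elements become x_1^{2} + 11x_1 + 24 = 0; \tfrac{25}{8}x_1 + \tfrac{75}{8} = 0, giving x_1 = -3 — point (-3, 9/8).

{(-13, -2), (2, -2), (-3, 9/8)}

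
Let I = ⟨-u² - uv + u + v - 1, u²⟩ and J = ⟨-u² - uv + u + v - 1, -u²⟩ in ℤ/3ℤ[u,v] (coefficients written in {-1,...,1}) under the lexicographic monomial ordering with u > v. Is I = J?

Yes, the ideals are equal.

For a fixed monomial order, each ideal has a unique reduced Gröbner basis; comparing bases decides equality.
Buchberger on the first generating set:
f_1 = -u² - uv + u + v - 1, LT = u².
f_2 = u², LT = u².

S(f_1,f_2): lcm = u². S = uv - u - v + 1.
  reduce S modulo (f_1, f_2):
  remainder uv - u - v + 1 ≠ 0; add g_3 = uv - u - v + 1 to the basis.

S(f_1,g_3): lcm = u²v. S = u² + uv² - u - v² + v.
  reduce S modulo (f_1, f_2, g_3):
  remainder v - 1 ≠ 0; add g_4 = v - 1 to the basis.

The other S-polynomials (S(f_2,g_3), S(f_1,g_4), S(f_2,g_4), S(g_3,g_4)) all reduce to 0 modulo the current basis, so we have a Gröbner basis.
Inter-reduce: drop elements whose leading term is divisible by another's, tail-reduce, and make monic.
Reduced Gröbner basis: {u², v - 1}.

Buchberger on the second generating set:
h_1 = -u² - uv + u + v - 1, LT = u².
h_2 = -u², LT = u².

S(h_1,h_2): lcm = u². S = uv - u - v + 1.
  reduce S modulo (h_1, h_2):
  remainder uv - u - v + 1 ≠ 0; add k_3 = uv - u - v + 1 to the basis.

S(h_1,k_3): lcm = u²v. S = u² + uv² - u - v² + v.
  reduce S modulo (h_1, h_2, k_3):
  remainder v - 1 ≠ 0; add k_4 = v - 1 to the basis.

The other S-polynomials (S(h_2,k_3), S(h_1,k_4), S(h_2,k_4), S(k_3,k_4)) all reduce to 0 modulo the current basis, so we have a Gröbner basis.
Inter-reduce: drop elements whose leading term is divisible by another's, tail-reduce, and make monic.
Reduced Gröbner basis: {u², v - 1}.

Same reduced basis, so the two generating sets span the same ideal.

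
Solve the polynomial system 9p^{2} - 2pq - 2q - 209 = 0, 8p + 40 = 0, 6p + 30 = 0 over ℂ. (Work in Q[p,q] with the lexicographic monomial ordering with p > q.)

{(-5, -2)}

Compute a lex Gröbner basis by Buchberger's algorithm.
f_1 = 9p^{2} - 2pq - 2q - 209, LT = p^{2}.
f_2 = 8p + 40, LT = p.
f_3 = 6p + 30, LT = p.

S(f_1,f_2): lcm = p^{2}. S = -\tfrac{2}{9}pq - 5p - \tfrac{2}{9}q - \tfrac{209}{9}.
  reduce S modulo (f_1, f_2, f_3):
  remainder \tfrac{8}{9}q + \tfrac{16}{9} ≠ 0; add h_4 = \tfrac{8}{9}q + \tfrac{16}{9} to the basis.

The other S-polynomials (S(f_1,f_3), S(f_2,f_3), S(f_1,h_4), S(f_2,h_4), S(f_3,h_4)) all reduce to 0 modulo the current basis, so we have a Gröbner basis.
Inter-reduce: drop elements whose leading term is divisible by another's, tail-reduce, and make monic.
Reduced Gröbner basis: {p + 5, q + 2}.

A lex Gröbner basis eliminates variables successively. Here q + 2 depends only on q, with roots {-2}; lifting each root through the earlier basis elements recovers the full solutions.
  q = -2: the earlier basis element becomes p + 5 = 0, giving p = -5 — point (-5, -2).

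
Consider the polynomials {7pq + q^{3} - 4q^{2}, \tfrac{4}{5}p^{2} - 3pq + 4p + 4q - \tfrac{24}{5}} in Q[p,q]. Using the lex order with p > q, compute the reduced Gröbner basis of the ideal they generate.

f_1 = 7pq + q^{3} - 4q^{2}, LT = pq.
f_2 = \tfrac{4}{5}p^{2} - 3pq + 4p + 4q - \tfrac{24}{5}, LT = p^{2}.

S(f_1,f_2): lcm = p^{2}q. S = \tfrac{1}{7}pq^{3} + \tfrac{89}{28}pq^{2} - 5pq - 5q^{2} + 6q.
  leading term pq^{3}: subtract (\tfrac{1}{49}q^{2})·f_1 from \tfrac{1}{7}pq^{3} + \tfrac{89}{28}pq^{2} - 5pq - 5q^{2} + 6q → \tfrac{89}{28}pq^{2} - 5pq - \tfrac{1}{49}q^{5} + \tfrac{4}{49}q^{4} - 5q^{2} + 6q
  leading term pq^{2}: subtract (\tfrac{89}{196}q)·f_1 from \tfrac{89}{28}pq^{2} - 5pq - \tfrac{1}{49}q^{5} + \tfrac{4}{49}q^{4} - 5q^{2} + 6q → -5pq - \tfrac{1}{49}q^{5} - \tfrac{73}{196}q^{4} + \tfrac{89}{49}q^{3} - 5q^{2} + 6q
  leading term pq: subtract (-\tfrac{5}{7})·f_1 from -5pq - \tfrac{1}{49}q^{5} - \tfrac{73}{196}q^{4} + \tfrac{89}{49}q^{3} - 5q^{2} + 6q → -\tfrac{1}{49}q^{5} - \tfrac{73}{196}q^{4} + \tfrac{124}{49}q^{3} - \tfrac{55}{7}q^{2} + 6q
  leading term q^{5}: no divisor's leading term divides it; move -\tfrac{1}{49}q^{5} to the remainder.
  leading term q^{4}: no divisor's leading term divides it; move -\tfrac{73}{196}q^{4} to the remainder.
  leading term q^{3}: no divisor's leading term divides it; move \tfrac{124}{49}q^{3} to the remainder.
  leading term q^{2}: no divisor's leading term divides it; move -\tfrac{55}{7}q^{2} to the remainder.
  leading term q: no divisor's leading term divides it; move 6q to the remainder.
  remainder -\tfrac{1}{49}q^{5} - \tfrac{73}{196}q^{4} + \tfrac{124}{49}q^{3} - \tfrac{55}{7}q^{2} + 6q ≠ 0; add g_3 = -\tfrac{1}{49}q^{5} - \tfrac{73}{196}q^{4} + \tfrac{124}{49}q^{3} - \tfrac{55}{7}q^{2} + 6q to the basis.

The other S-polynomials (S(f_1,g_3), S(f_2,g_3)) all reduce to 0 modulo the current basis, so we have a Gröbner basis.

G = {p^{2} + 5p + \tfrac{15}{28}q^{3} - \tfrac{15}{7}q^{2} + 5q - 6, pq + \tfrac{1}{7}q^{3} - \tfrac{4}{7}q^{2}, q^{5} + \tfrac{73}{4}q^{4} - 124q^{3} + 385q^{2} - 294q}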